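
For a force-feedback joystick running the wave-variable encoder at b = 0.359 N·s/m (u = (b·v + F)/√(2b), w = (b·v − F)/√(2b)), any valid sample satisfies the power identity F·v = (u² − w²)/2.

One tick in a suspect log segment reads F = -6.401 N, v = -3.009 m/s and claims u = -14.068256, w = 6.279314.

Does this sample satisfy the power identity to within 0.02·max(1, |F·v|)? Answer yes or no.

F·v = (-6.401)×(-3.009) = 19.260609 W.
(u² − w²)/2 = (197.915827 − 39.429784)/2 = 79.243021 W.
|Δ| = 59.982412;  2% of max(1, |F·v|) = 0.385212.

no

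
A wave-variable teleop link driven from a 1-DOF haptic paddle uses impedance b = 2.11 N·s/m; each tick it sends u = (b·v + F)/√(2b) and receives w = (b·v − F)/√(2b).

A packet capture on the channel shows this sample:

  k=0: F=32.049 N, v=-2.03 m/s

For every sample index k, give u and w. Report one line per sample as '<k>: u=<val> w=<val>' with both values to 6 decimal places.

k=0: b·v=2.11×(-2.03)=-4.283300; √(2b)=2.054264; u=(-4.283300+32.049)/2.054264=13.516131, w=(-4.283300−32.049)/2.054264=-17.686287

0: u=13.516131 w=-17.686287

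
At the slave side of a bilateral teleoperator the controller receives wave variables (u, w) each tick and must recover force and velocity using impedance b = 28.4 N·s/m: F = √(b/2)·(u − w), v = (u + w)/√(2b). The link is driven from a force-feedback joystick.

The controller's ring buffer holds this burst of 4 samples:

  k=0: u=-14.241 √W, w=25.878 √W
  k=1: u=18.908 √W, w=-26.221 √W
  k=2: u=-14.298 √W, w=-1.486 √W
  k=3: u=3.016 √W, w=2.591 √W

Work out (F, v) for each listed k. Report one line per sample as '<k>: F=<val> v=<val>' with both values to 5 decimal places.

0: F=-151.17998 v=1.54407
1: F=170.05910 v=-0.97033
2: F=-48.27932 v=-2.09432
3: F=1.60152 v=0.74397

k=0: u−w=-40.11900, u+w=11.63700; √(b/2)=3.76829, √(2b)=7.53658; F=3.76829×(-40.119)=-151.17998, v=11.63700/7.53658=1.54407
k=1: u−w=45.12900, u+w=-7.31300; √(b/2)=3.76829, √(2b)=7.53658; F=3.76829×45.129=170.05910, v=-7.31300/7.53658=-0.97033
k=2: u−w=-12.81200, u+w=-15.78400; √(b/2)=3.76829, √(2b)=7.53658; F=3.76829×(-12.812)=-48.27932, v=-15.78400/7.53658=-2.09432
k=3: u−w=0.42500, u+w=5.60700; √(b/2)=3.76829, √(2b)=7.53658; F=3.76829×0.425=1.60152, v=5.60700/7.53658=0.74397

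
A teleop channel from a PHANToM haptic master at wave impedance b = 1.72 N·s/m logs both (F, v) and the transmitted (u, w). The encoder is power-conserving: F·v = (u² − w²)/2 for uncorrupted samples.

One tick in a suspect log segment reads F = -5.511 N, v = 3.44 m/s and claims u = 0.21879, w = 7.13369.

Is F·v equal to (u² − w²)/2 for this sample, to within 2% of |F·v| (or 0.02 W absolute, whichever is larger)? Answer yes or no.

F·v = (-5.511)×3.44 = -18.9578 W.
(u² − w²)/2 = (0.0479 − 50.8895)/2 = -25.4208 W.
|Δ| = 6.4630;  2% of max(1, |F·v|) = 0.3792.

no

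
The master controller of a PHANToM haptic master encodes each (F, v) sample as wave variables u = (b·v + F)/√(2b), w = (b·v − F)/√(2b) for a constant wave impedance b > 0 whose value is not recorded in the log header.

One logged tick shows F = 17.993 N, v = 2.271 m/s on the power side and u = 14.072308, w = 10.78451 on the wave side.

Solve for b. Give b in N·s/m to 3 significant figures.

b = 59.9 N·s/m

u + w = 24.856818;  u + w = √(2b)·v, so √(2b) = 24.856818/2.271 = 10.945318.
b = (√(2b))²/2 = 119.799994/2 = 59.899997.
(Check via u − w = 2F/√(2b): u − w = 3.287798, 2F/√(2b) = 3.287798.)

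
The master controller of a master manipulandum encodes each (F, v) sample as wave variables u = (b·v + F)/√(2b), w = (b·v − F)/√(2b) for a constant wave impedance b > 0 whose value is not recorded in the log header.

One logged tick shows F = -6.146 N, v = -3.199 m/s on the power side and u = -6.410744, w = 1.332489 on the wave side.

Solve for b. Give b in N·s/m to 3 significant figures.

u + w = -5.078255;  u + w = √(2b)·v, so √(2b) = -5.078255/(-3.199) = 1.587451.
b = (√(2b))²/2 = 2.520000/2 = 1.260000.
(Check via u − w = 2F/√(2b): u − w = -7.743233, 2F/√(2b) = -7.743232.)

b = 1.26 N·s/m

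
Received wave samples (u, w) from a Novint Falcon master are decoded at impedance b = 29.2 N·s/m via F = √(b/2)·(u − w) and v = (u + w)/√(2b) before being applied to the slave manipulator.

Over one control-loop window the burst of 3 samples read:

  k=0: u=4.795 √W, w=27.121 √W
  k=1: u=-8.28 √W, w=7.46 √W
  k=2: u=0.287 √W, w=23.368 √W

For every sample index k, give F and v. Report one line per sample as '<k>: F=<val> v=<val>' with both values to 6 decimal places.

k=0: u−w=-22.326000, u+w=31.916000; √(b/2)=3.820995, √(2b)=7.641989; F=3.820995×(-22.326)=-85.307526, v=31.916000/7.641989=4.176399
k=1: u−w=-15.740000, u+w=-0.820000; √(b/2)=3.820995, √(2b)=7.641989; F=3.820995×(-15.74)=-60.142456, v=-0.820000/7.641989=-0.107302
k=2: u−w=-23.081000, u+w=23.655000; √(b/2)=3.820995, √(2b)=7.641989; F=3.820995×(-23.081)=-88.192377, v=23.655000/7.641989=3.095398

0: F=-85.307526 v=4.176399
1: F=-60.142456 v=-0.107302
2: F=-88.192377 v=3.095398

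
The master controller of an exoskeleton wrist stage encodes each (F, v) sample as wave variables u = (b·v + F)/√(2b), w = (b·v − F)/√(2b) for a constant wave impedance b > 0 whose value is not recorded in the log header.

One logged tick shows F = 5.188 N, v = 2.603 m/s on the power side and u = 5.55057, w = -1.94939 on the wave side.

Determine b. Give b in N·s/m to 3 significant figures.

b = 0.957 N·s/m

u + w = 3.6012;  u + w = √(2b)·v, so √(2b) = 3.6012/2.603 = 1.3835.
b = (√(2b))²/2 = 1.9140/2 = 0.9570.
(Check via u − w = 2F/√(2b): u − w = 7.5000, 2F/√(2b) = 7.5000.)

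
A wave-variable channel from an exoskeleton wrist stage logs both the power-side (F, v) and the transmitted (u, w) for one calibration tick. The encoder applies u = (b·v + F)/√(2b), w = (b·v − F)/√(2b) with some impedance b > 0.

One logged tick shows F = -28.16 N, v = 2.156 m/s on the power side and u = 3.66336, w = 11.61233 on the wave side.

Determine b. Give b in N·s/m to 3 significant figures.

b = 25.1 N·s/m

u + w = 15.27569;  u + w = √(2b)·v, so √(2b) = 15.27569/2.156 = 7.08520.
b = (√(2b))²/2 = 50.20005/2 = 25.10003.
(Check via u − w = 2F/√(2b): u − w = -7.94897, 2F/√(2b) = -7.94896.)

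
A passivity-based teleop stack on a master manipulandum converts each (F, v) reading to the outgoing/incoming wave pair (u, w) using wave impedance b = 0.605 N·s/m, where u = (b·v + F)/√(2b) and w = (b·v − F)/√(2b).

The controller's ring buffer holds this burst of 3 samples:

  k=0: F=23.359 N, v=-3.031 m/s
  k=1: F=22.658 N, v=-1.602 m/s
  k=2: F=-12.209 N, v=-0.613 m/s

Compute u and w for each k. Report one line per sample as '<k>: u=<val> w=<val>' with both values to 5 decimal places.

0: u=19.56840 w=-22.90250
1: u=19.71708 w=-21.47928
2: u=-11.43624 w=10.76194

k=0: b·v=0.605×(-3.031)=-1.83376; √(2b)=1.10000; u=(-1.83376+23.359)/1.10000=19.56840, w=(-1.83376−23.359)/1.10000=-22.90250
k=1: b·v=0.605×(-1.602)=-0.96921; √(2b)=1.10000; u=(-0.96921+22.658)/1.10000=19.71708, w=(-0.96921−22.658)/1.10000=-21.47928
k=2: b·v=0.605×(-0.613)=-0.37087; √(2b)=1.10000; u=(-0.37087+(-12.209))/1.10000=-11.43624, w=(-0.37087−(-12.209))/1.10000=10.76194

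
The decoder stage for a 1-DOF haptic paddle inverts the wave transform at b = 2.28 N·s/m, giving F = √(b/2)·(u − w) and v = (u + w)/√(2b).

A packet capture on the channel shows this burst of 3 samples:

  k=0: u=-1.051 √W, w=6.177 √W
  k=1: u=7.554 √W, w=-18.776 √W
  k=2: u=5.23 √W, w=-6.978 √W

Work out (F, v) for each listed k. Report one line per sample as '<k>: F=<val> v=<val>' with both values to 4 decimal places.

0: F=-7.7174 v=2.4005
1: F=28.1127 v=-5.2552
2: F=13.0346 v=-0.8186

k=0: u−w=-7.2280, u+w=5.1260; √(b/2)=1.0677, √(2b)=2.1354; F=1.0677×(-7.228)=-7.7174, v=5.1260/2.1354=2.4005
k=1: u−w=26.3300, u+w=-11.2220; √(b/2)=1.0677, √(2b)=2.1354; F=1.0677×26.33=28.1127, v=-11.2220/2.1354=-5.2552
k=2: u−w=12.2080, u+w=-1.7480; √(b/2)=1.0677, √(2b)=2.1354; F=1.0677×12.208=13.0346, v=-1.7480/2.1354=-0.8186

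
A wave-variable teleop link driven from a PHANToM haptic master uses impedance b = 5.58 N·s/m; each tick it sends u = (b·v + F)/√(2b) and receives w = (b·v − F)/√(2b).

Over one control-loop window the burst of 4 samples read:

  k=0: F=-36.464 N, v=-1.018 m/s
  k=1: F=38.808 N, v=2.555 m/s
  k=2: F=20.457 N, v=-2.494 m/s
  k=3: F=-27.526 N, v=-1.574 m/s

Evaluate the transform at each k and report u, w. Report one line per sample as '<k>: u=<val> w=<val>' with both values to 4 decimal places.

k=0: b·v=5.58×(-1.018)=-5.6804; √(2b)=3.3407; u=(-5.6804+(-36.464))/3.3407=-12.6156, w=(-5.6804−(-36.464))/3.3407=9.2148
k=1: b·v=5.58×2.555=14.2569; √(2b)=3.3407; u=(14.2569+38.808)/3.3407=15.8846, w=(14.2569−38.808)/3.3407=-7.3492
k=2: b·v=5.58×(-2.494)=-13.9165; √(2b)=3.3407; u=(-13.9165+20.457)/3.3407=1.9578, w=(-13.9165−20.457)/3.3407=-10.2894
k=3: b·v=5.58×(-1.574)=-8.7829; √(2b)=3.3407; u=(-8.7829+(-27.526))/3.3407=-10.8688, w=(-8.7829−(-27.526))/3.3407=5.6106

0: u=-12.6156 w=9.2148
1: u=15.8846 w=-7.3492
2: u=1.9578 w=-10.2894
3: u=-10.8688 w=5.6106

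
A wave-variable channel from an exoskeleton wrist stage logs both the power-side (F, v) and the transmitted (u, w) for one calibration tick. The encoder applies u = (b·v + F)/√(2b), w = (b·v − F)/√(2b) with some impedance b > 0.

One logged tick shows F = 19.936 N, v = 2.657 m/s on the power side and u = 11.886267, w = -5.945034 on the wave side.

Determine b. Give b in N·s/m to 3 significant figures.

u + w = 5.941233;  u + w = √(2b)·v, so √(2b) = 5.941233/2.657 = 2.236068.
b = (√(2b))²/2 = 5.000001/2 = 2.500000.
(Check via u − w = 2F/√(2b): u − w = 17.831301, 2F/√(2b) = 17.831299.)

b = 2.5 N·s/m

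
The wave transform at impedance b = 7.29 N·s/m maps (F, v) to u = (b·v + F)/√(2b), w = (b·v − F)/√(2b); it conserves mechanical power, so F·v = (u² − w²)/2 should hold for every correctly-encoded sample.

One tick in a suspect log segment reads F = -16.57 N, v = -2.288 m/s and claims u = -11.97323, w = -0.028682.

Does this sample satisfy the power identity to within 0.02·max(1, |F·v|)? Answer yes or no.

F·v = (-16.57)×(-2.288) = 37.912160 W.
(u² − w²)/2 = (143.358237 − 0.000823)/2 = 71.678707 W.
|Δ| = 33.766547;  2% of max(1, |F·v|) = 0.758243.

no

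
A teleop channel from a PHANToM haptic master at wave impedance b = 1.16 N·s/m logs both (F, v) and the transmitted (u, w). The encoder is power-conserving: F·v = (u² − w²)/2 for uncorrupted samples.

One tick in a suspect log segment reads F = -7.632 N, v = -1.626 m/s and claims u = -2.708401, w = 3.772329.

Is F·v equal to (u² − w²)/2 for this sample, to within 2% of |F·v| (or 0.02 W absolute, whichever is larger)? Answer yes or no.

F·v = (-7.632)×(-1.626) = 12.409632 W.
(u² − w²)/2 = (7.335436 − 14.230466)/2 = -3.447515 W.
|Δ| = 15.857147;  2% of max(1, |F·v|) = 0.248193.

no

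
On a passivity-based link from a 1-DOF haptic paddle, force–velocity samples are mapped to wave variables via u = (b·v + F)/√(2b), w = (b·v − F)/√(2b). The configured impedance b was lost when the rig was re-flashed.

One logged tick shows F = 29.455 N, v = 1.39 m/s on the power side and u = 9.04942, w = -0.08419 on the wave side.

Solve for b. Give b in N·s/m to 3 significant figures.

b = 20.8 N·s/m

u + w = 8.96523;  u + w = √(2b)·v, so √(2b) = 8.96523/1.39 = 6.44981.
b = (√(2b))²/2 = 41.59999/2 = 20.80000.
(Check via u − w = 2F/√(2b): u − w = 9.13361, 2F/√(2b) = 9.13361.)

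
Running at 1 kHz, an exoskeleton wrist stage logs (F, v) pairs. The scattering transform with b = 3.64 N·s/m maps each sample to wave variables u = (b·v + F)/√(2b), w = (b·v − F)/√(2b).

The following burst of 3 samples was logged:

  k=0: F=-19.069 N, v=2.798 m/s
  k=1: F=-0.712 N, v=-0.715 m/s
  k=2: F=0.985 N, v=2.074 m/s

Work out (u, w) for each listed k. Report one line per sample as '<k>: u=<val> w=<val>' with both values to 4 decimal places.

0: u=-3.2927 w=10.8421
1: u=-1.2285 w=-0.7007
2: u=3.1630 w=2.4329

k=0: b·v=3.64×2.798=10.1847; √(2b)=2.6981; u=(10.1847+(-19.069))/2.6981=-3.2927, w=(10.1847−(-19.069))/2.6981=10.8421
k=1: b·v=3.64×(-0.715)=-2.6026; √(2b)=2.6981; u=(-2.6026+(-0.712))/2.6981=-1.2285, w=(-2.6026−(-0.712))/2.6981=-0.7007
k=2: b·v=3.64×2.074=7.5494; √(2b)=2.6981; u=(7.5494+0.985)/2.6981=3.1630, w=(7.5494−0.985)/2.6981=2.4329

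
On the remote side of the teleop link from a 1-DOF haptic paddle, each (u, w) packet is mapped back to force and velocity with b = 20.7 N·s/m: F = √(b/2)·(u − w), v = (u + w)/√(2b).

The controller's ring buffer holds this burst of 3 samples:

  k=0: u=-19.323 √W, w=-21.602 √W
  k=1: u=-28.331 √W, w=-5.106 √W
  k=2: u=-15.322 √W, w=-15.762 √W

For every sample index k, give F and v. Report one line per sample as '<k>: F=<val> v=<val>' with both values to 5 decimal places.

k=0: u−w=2.27900, u+w=-40.92500; √(b/2)=3.21714, √(2b)=6.43428; F=3.21714×2.279=7.33187, v=-40.92500/6.43428=-6.36046
k=1: u−w=-23.22500, u+w=-33.43700; √(b/2)=3.21714, √(2b)=6.43428; F=3.21714×(-23.225)=-74.71811, v=-33.43700/6.43428=-5.19669
k=2: u−w=0.44000, u+w=-31.08400; √(b/2)=3.21714, √(2b)=6.43428; F=3.21714×0.44=1.41554, v=-31.08400/6.43428=-4.83100

0: F=7.33187 v=-6.36046
1: F=-74.71811 v=-5.19669
2: F=1.41554 v=-4.83100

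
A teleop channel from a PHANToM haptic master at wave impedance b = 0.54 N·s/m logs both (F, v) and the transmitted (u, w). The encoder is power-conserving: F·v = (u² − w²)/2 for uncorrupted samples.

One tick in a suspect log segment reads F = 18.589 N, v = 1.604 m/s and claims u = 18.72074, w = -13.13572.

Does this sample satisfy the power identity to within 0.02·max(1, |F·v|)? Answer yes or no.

F·v = 18.589×1.604 = 29.8168 W.
(u² − w²)/2 = (350.4661 − 172.5471)/2 = 88.9595 W.
|Δ| = 59.1427;  2% of max(1, |F·v|) = 0.5963.

no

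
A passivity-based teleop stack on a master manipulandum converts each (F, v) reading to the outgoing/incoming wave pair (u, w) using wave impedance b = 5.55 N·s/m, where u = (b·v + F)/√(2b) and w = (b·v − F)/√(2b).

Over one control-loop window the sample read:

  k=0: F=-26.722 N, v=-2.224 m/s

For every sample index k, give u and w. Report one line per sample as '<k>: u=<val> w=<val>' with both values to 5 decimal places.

0: u=-11.72542 w=4.31580

k=0: b·v=5.55×(-2.224)=-12.34320; √(2b)=3.33167; u=(-12.34320+(-26.722))/3.33167=-11.72542, w=(-12.34320−(-26.722))/3.33167=4.31580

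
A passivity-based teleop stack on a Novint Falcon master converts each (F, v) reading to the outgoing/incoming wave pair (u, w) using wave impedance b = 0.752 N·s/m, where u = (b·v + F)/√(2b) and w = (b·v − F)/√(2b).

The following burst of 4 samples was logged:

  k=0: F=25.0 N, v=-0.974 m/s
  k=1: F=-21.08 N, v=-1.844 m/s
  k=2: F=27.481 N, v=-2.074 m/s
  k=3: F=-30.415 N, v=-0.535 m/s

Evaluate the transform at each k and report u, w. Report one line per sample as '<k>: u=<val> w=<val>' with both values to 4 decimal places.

k=0: b·v=0.752×(-0.974)=-0.7324; √(2b)=1.2264; u=(-0.7324+25.0)/1.2264=19.7880, w=(-0.7324−25.0)/1.2264=-20.9825
k=1: b·v=0.752×(-1.844)=-1.3867; √(2b)=1.2264; u=(-1.3867+(-21.08))/1.2264=-18.3196, w=(-1.3867−(-21.08))/1.2264=16.0581
k=2: b·v=0.752×(-2.074)=-1.5596; √(2b)=1.2264; u=(-1.5596+27.481)/1.2264=21.1365, w=(-1.5596−27.481)/1.2264=-23.6800
k=3: b·v=0.752×(-0.535)=-0.4023; √(2b)=1.2264; u=(-0.4023+(-30.415))/1.2264=-25.1288, w=(-0.4023−(-30.415))/1.2264=24.4726

0: u=19.7880 w=-20.9825
1: u=-18.3196 w=16.0581
2: u=21.1365 w=-23.6800
3: u=-25.1288 w=24.4726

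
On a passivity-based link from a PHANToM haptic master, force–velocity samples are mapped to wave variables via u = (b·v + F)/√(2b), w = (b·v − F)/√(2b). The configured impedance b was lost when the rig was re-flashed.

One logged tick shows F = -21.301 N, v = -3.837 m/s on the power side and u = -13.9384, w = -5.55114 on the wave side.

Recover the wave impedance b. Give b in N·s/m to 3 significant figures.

u + w = -19.48954;  u + w = √(2b)·v, so √(2b) = -19.48954/(-3.837) = 5.07937.
b = (√(2b))²/2 = 25.79999/2 = 12.90000.
(Check via u − w = 2F/√(2b): u − w = -8.38726, 2F/√(2b) = -8.38726.)

b = 12.9 N·s/m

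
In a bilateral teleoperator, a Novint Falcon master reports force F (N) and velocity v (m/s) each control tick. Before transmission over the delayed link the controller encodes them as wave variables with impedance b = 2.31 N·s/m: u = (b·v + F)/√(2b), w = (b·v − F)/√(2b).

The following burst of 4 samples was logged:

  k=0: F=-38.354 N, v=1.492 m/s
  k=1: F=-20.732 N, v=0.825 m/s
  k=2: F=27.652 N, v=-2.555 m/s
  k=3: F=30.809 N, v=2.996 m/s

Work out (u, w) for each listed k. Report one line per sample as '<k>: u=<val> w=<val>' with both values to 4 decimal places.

0: u=-16.2404 w=19.4474
1: u=-8.7588 w=10.5320
2: u=10.1190 w=-15.6108
3: u=17.5535 w=-11.1138

k=0: b·v=2.31×1.492=3.4465; √(2b)=2.1494; u=(3.4465+(-38.354))/2.1494=-16.2404, w=(3.4465−(-38.354))/2.1494=19.4474
k=1: b·v=2.31×0.825=1.9057; √(2b)=2.1494; u=(1.9057+(-20.732))/2.1494=-8.7588, w=(1.9057−(-20.732))/2.1494=10.5320
k=2: b·v=2.31×(-2.555)=-5.9021; √(2b)=2.1494; u=(-5.9021+27.652)/2.1494=10.1190, w=(-5.9021−27.652)/2.1494=-15.6108
k=3: b·v=2.31×2.996=6.9208; √(2b)=2.1494; u=(6.9208+30.809)/2.1494=17.5535, w=(6.9208−30.809)/2.1494=-11.1138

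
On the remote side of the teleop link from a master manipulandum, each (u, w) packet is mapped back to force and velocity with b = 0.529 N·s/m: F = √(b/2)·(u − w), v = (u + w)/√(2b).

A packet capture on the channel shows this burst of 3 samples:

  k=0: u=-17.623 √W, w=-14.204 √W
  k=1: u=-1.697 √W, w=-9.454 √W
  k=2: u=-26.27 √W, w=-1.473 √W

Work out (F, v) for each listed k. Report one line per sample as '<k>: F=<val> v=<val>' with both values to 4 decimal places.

k=0: u−w=-3.4190, u+w=-31.8270; √(b/2)=0.5143, √(2b)=1.0286; F=0.5143×(-3.419)=-1.7584, v=-31.8270/1.0286=-30.9423
k=1: u−w=7.7570, u+w=-11.1510; √(b/2)=0.5143, √(2b)=1.0286; F=0.5143×7.757=3.9894, v=-11.1510/1.0286=-10.8410
k=2: u−w=-24.7970, u+w=-27.7430; √(b/2)=0.5143, √(2b)=1.0286; F=0.5143×(-24.797)=-12.7530, v=-27.7430/1.0286=-26.9718

0: F=-1.7584 v=-30.9423
1: F=3.9894 v=-10.8410
2: F=-12.7530 v=-26.9718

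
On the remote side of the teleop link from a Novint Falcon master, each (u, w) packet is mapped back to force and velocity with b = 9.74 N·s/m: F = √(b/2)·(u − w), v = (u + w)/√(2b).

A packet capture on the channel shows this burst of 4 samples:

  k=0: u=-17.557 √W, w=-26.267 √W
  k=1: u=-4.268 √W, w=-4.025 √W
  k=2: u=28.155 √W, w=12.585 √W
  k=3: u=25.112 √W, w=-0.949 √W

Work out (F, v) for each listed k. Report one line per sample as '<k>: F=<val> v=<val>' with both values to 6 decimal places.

0: F=19.221295 v=-9.929275
1: F=-0.536254 v=-1.878959
2: F=34.359995 v=9.230528
3: F=57.511614 v=5.474650

k=0: u−w=8.710000, u+w=-43.824000; √(b/2)=2.206808, √(2b)=4.413615; F=2.206808×8.71=19.221295, v=-43.824000/4.413615=-9.929275
k=1: u−w=-0.243000, u+w=-8.293000; √(b/2)=2.206808, √(2b)=4.413615; F=2.206808×(-0.243)=-0.536254, v=-8.293000/4.413615=-1.878959
k=2: u−w=15.570000, u+w=40.740000; √(b/2)=2.206808, √(2b)=4.413615; F=2.206808×15.57=34.359995, v=40.740000/4.413615=9.230528
k=3: u−w=26.061000, u+w=24.163000; √(b/2)=2.206808, √(2b)=4.413615; F=2.206808×26.061=57.511614, v=24.163000/4.413615=5.474650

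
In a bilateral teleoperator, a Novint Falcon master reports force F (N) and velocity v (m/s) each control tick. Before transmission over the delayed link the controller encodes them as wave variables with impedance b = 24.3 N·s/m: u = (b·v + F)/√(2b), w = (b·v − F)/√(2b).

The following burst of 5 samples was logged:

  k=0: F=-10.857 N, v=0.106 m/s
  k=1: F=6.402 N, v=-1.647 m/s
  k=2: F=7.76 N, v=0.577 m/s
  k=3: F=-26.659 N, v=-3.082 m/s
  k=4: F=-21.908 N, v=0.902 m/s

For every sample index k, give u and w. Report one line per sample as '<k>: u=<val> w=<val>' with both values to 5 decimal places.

k=0: b·v=24.3×0.106=2.57580; √(2b)=6.97137; u=(2.57580+(-10.857))/6.97137=-1.18789, w=(2.57580−(-10.857))/6.97137=1.92685
k=1: b·v=24.3×(-1.647)=-40.02210; √(2b)=6.97137; u=(-40.02210+6.402)/6.97137=-4.82260, w=(-40.02210−6.402)/6.97137=-6.65925
k=2: b·v=24.3×0.577=14.02110; √(2b)=6.97137; u=(14.02110+7.76)/6.97137=3.12436, w=(14.02110−7.76)/6.97137=0.89812
k=3: b·v=24.3×(-3.082)=-74.89260; √(2b)=6.97137; u=(-74.89260+(-26.659))/6.97137=-14.56695, w=(-74.89260−(-26.659))/6.97137=-6.91881
k=4: b·v=24.3×0.902=21.91860; √(2b)=6.97137; u=(21.91860+(-21.908))/6.97137=0.00152, w=(21.91860−(-21.908))/6.97137=6.28666

0: u=-1.18789 w=1.92685
1: u=-4.82260 w=-6.65925
2: u=3.12436 w=0.89812
3: u=-14.56695 w=-6.91881
4: u=0.00152 w=6.28666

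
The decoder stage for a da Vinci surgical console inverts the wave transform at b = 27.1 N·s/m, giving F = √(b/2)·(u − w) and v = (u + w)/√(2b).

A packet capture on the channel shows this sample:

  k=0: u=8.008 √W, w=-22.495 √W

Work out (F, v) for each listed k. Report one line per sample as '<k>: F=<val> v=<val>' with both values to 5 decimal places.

0: F=112.28253 v=-1.96779

k=0: u−w=30.50300, u+w=-14.48700; √(b/2)=3.68103, √(2b)=7.36206; F=3.68103×30.503=112.28253, v=-14.48700/7.36206=-1.96779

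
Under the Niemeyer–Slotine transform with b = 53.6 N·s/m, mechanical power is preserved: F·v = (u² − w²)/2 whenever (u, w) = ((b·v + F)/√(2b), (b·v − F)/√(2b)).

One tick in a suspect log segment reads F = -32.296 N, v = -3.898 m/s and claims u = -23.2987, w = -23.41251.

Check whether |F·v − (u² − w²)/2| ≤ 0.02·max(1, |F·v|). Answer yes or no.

F·v = (-32.296)×(-3.898) = 125.8898 W.
(u² − w²)/2 = (542.8294 − 548.1456)/2 = -2.6581 W.
|Δ| = 128.5479;  2% of max(1, |F·v|) = 2.5178.

no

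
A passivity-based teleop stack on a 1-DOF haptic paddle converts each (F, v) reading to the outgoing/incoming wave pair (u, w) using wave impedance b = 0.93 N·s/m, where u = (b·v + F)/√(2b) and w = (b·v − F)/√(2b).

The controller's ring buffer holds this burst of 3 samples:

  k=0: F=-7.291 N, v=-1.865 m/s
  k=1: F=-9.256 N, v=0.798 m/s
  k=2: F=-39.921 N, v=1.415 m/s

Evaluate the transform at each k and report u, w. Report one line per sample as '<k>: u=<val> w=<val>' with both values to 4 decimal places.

k=0: b·v=0.93×(-1.865)=-1.7345; √(2b)=1.3638; u=(-1.7345+(-7.291))/1.3638=-6.6178, w=(-1.7345−(-7.291))/1.3638=4.0743
k=1: b·v=0.93×0.798=0.7421; √(2b)=1.3638; u=(0.7421+(-9.256))/1.3638=-6.2427, w=(0.7421−(-9.256))/1.3638=7.3310
k=2: b·v=0.93×1.415=1.3160; √(2b)=1.3638; u=(1.3160+(-39.921))/1.3638=-28.3066, w=(1.3160−(-39.921))/1.3638=30.2364

0: u=-6.6178 w=4.0743
1: u=-6.2427 w=7.3310
2: u=-28.3066 w=30.2364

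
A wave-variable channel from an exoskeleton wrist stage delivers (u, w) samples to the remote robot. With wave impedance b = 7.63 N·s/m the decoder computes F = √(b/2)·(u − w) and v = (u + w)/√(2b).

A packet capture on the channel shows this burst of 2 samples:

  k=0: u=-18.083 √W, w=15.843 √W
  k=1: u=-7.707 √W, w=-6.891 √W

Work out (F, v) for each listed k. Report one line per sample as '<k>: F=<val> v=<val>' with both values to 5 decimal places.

0: F=-66.26435 v=-0.57342
1: F=-1.59381 v=-3.73694

k=0: u−w=-33.92600, u+w=-2.24000; √(b/2)=1.95320, √(2b)=3.90640; F=1.95320×(-33.926)=-66.26435, v=-2.24000/3.90640=-0.57342
k=1: u−w=-0.81600, u+w=-14.59800; √(b/2)=1.95320, √(2b)=3.90640; F=1.95320×(-0.816)=-1.59381, v=-14.59800/3.90640=-3.73694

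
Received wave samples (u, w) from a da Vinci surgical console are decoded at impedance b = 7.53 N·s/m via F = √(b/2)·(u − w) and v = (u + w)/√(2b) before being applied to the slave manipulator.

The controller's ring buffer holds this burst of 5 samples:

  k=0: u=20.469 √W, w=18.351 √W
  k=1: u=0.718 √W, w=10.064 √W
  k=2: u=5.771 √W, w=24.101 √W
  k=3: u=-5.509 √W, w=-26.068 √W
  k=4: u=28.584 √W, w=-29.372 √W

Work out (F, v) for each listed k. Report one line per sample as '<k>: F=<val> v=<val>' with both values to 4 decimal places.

k=0: u−w=2.1180, u+w=38.8200; √(b/2)=1.9404, √(2b)=3.8807; F=1.9404×2.118=4.1097, v=38.8200/3.8807=10.0033
k=1: u−w=-9.3460, u+w=10.7820; √(b/2)=1.9404, √(2b)=3.8807; F=1.9404×(-9.346)=-18.1346, v=10.7820/3.8807=2.7783
k=2: u−w=-18.3300, u+w=29.8720; √(b/2)=1.9404, √(2b)=3.8807; F=1.9404×(-18.33)=-35.5668, v=29.8720/3.8807=7.6975
k=3: u−w=20.5590, u+w=-31.5770; √(b/2)=1.9404, √(2b)=3.8807; F=1.9404×20.559=39.8919, v=-31.5770/3.8807=-8.1369
k=4: u−w=57.9560, u+w=-0.7880; √(b/2)=1.9404, √(2b)=3.8807; F=1.9404×57.956=112.4556, v=-0.7880/3.8807=-0.2031

0: F=4.1097 v=10.0033
1: F=-18.1346 v=2.7783
2: F=-35.5668 v=7.6975
3: F=39.8919 v=-8.1369
4: F=112.4556 v=-0.2031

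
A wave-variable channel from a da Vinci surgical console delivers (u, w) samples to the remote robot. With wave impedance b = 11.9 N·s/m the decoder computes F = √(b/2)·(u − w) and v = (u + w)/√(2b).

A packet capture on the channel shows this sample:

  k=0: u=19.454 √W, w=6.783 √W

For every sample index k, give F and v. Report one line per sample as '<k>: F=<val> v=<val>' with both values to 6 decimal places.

k=0: u−w=12.671000, u+w=26.237000; √(b/2)=2.439262, √(2b)=4.878524; F=2.439262×12.671=30.907891, v=26.237000/4.878524=5.378061

0: F=30.907891 v=5.378061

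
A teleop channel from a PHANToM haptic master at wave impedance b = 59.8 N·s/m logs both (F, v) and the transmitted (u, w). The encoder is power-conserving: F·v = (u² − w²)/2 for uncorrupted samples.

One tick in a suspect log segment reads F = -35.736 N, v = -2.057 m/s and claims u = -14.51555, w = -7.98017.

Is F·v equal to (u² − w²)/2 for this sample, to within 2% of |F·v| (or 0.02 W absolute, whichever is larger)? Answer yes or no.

yes

F·v = (-35.736)×(-2.057) = 73.5090 W.
(u² − w²)/2 = (210.7012 − 63.6831)/2 = 73.5090 W.
|Δ| = 0.0001;  2% of max(1, |F·v|) = 1.4702.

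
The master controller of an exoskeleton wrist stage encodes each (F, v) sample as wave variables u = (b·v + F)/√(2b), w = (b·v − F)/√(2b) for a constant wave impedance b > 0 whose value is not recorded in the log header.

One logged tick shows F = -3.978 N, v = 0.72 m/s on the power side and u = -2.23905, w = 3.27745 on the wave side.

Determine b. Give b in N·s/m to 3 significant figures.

b = 1.04 N·s/m

u + w = 1.03840;  u + w = √(2b)·v, so √(2b) = 1.03840/0.72 = 1.44222.
b = (√(2b))²/2 = 2.08000/2 = 1.04000.
(Check via u − w = 2F/√(2b): u − w = -5.51650, 2F/√(2b) = -5.51649.)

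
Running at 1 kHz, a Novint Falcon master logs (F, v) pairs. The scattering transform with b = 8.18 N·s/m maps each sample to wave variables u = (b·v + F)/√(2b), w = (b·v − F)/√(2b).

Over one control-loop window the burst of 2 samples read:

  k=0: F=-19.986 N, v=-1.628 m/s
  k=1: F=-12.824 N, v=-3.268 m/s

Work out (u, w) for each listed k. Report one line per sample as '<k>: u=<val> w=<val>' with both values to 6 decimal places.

0: u=-8.233647 w=1.648794
1: u=-9.779651 w=-3.438591

k=0: b·v=8.18×(-1.628)=-13.317040; √(2b)=4.044750; u=(-13.317040+(-19.986))/4.044750=-8.233647, w=(-13.317040−(-19.986))/4.044750=1.648794
k=1: b·v=8.18×(-3.268)=-26.732240; √(2b)=4.044750; u=(-26.732240+(-12.824))/4.044750=-9.779651, w=(-26.732240−(-12.824))/4.044750=-3.438591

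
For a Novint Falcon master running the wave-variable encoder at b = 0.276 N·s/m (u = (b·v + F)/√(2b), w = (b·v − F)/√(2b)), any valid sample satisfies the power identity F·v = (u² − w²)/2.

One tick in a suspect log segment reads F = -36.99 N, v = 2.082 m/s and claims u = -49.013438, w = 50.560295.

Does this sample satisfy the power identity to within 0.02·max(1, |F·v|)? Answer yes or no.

yes

F·v = (-36.99)×2.082 = -77.013180 W.
(u² − w²)/2 = (2402.317105 − 2556.343430)/2 = -77.013163 W.
|Δ| = 0.000017;  2% of max(1, |F·v|) = 1.540264.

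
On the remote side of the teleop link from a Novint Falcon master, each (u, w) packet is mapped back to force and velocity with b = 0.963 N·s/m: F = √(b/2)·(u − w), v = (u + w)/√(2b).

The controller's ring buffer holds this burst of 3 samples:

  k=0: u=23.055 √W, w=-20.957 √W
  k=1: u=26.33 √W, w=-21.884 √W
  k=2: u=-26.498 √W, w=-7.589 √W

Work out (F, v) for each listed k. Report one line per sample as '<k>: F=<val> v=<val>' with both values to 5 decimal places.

0: F=30.54002 v=1.51174
1: F=33.45579 v=3.20362
2: F=-13.12099 v=-24.56183

k=0: u−w=44.01200, u+w=2.09800; √(b/2)=0.69390, √(2b)=1.38780; F=0.69390×44.012=30.54002, v=2.09800/1.38780=1.51174
k=1: u−w=48.21400, u+w=4.44600; √(b/2)=0.69390, √(2b)=1.38780; F=0.69390×48.214=33.45579, v=4.44600/1.38780=3.20362
k=2: u−w=-18.90900, u+w=-34.08700; √(b/2)=0.69390, √(2b)=1.38780; F=0.69390×(-18.909)=-13.12099, v=-34.08700/1.38780=-24.56183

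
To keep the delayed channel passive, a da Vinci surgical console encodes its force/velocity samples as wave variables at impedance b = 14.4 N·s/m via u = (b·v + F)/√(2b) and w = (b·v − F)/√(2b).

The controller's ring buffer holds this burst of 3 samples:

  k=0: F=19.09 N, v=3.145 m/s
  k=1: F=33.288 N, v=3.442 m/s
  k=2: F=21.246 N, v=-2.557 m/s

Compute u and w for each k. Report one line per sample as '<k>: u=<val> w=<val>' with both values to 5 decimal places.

k=0: b·v=14.4×3.145=45.28800; √(2b)=5.36656; u=(45.28800+19.09)/5.36656=11.99613, w=(45.28800−19.09)/5.36656=4.88171
k=1: b·v=14.4×3.442=49.56480; √(2b)=5.36656; u=(49.56480+33.288)/5.36656=15.43871, w=(49.56480−33.288)/5.36656=3.03300
k=2: b·v=14.4×(-2.557)=-36.82080; √(2b)=5.36656; u=(-36.82080+21.246)/5.36656=-2.90219, w=(-36.82080−21.246)/5.36656=-10.82011

0: u=11.99613 w=4.88171
1: u=15.43871 w=3.03300
2: u=-2.90219 w=-10.82011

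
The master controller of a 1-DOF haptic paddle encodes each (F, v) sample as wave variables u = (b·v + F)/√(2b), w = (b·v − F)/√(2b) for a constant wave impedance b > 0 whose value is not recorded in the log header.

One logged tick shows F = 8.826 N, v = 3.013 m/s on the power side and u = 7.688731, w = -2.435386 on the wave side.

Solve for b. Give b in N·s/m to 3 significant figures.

u + w = 5.253345;  u + w = √(2b)·v, so √(2b) = 5.253345/3.013 = 1.743560.
b = (√(2b))²/2 = 3.040000/2 = 1.520000.
(Check via u − w = 2F/√(2b): u − w = 10.124117, 2F/√(2b) = 10.124116.)

b = 1.52 N·s/m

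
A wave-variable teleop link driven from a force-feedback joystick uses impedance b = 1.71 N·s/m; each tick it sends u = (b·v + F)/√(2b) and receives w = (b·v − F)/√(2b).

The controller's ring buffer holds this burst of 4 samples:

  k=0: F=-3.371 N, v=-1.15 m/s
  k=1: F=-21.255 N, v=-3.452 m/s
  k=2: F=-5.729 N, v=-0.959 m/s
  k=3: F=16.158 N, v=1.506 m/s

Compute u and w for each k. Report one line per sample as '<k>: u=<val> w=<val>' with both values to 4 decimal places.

0: u=-2.8862 w=0.7595
1: u=-14.6853 w=8.3015
2: u=-3.9846 w=2.2111
3: u=10.1298 w=-7.3447

k=0: b·v=1.71×(-1.15)=-1.9665; √(2b)=1.8493; u=(-1.9665+(-3.371))/1.8493=-2.8862, w=(-1.9665−(-3.371))/1.8493=0.7595
k=1: b·v=1.71×(-3.452)=-5.9029; √(2b)=1.8493; u=(-5.9029+(-21.255))/1.8493=-14.6853, w=(-5.9029−(-21.255))/1.8493=8.3015
k=2: b·v=1.71×(-0.959)=-1.6399; √(2b)=1.8493; u=(-1.6399+(-5.729))/1.8493=-3.9846, w=(-1.6399−(-5.729))/1.8493=2.2111
k=3: b·v=1.71×1.506=2.5753; √(2b)=1.8493; u=(2.5753+16.158)/1.8493=10.1298, w=(2.5753−16.158)/1.8493=-7.3447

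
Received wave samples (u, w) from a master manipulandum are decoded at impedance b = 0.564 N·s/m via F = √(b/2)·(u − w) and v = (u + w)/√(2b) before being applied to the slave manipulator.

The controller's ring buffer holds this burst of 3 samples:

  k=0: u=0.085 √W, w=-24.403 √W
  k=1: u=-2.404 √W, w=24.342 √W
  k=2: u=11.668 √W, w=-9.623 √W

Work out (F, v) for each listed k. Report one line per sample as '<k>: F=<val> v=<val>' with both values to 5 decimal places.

k=0: u−w=24.48800, u+w=-24.31800; √(b/2)=0.53104, √(2b)=1.06207; F=0.53104×24.488=13.00403, v=-24.31800/1.06207=-22.89672
k=1: u−w=-26.74600, u+w=21.93800; √(b/2)=0.53104, √(2b)=1.06207; F=0.53104×(-26.746)=-14.20311, v=21.93800/1.06207=20.65582
k=2: u−w=21.29100, u+w=2.04500; √(b/2)=0.53104, √(2b)=1.06207; F=0.53104×21.291=11.30630, v=2.04500/1.06207=1.92548

0: F=13.00403 v=-22.89672
1: F=-14.20311 v=20.65582
2: F=11.30630 v=1.92548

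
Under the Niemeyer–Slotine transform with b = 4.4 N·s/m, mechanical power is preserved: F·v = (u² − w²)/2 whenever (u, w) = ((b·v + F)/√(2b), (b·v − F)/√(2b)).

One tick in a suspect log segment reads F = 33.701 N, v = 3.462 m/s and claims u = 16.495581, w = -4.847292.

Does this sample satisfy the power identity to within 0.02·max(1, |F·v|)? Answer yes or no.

no

F·v = 33.701×3.462 = 116.672862 W.
(u² − w²)/2 = (272.104193 − 23.496240)/2 = 124.303976 W.
|Δ| = 7.631114;  2% of max(1, |F·v|) = 2.333457.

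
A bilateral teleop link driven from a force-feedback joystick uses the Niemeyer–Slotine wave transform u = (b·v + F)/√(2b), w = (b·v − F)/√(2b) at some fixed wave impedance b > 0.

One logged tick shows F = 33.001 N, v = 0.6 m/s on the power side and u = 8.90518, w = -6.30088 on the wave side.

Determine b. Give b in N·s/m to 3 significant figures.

u + w = 2.60430;  u + w = √(2b)·v, so √(2b) = 2.60430/0.6 = 4.34050.
b = (√(2b))²/2 = 18.83994/2 = 9.41997.
(Check via u − w = 2F/√(2b): u − w = 15.20606, 2F/√(2b) = 15.20608.)

b = 9.42 N·s/m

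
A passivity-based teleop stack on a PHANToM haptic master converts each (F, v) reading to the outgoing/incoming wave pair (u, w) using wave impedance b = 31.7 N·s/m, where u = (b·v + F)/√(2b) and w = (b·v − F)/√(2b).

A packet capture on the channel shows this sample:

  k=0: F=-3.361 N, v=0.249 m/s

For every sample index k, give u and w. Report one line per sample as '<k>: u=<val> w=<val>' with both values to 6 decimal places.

0: u=0.569212 w=1.413429

k=0: b·v=31.7×0.249=7.893300; √(2b)=7.962412; u=(7.893300+(-3.361))/7.962412=0.569212, w=(7.893300−(-3.361))/7.962412=1.413429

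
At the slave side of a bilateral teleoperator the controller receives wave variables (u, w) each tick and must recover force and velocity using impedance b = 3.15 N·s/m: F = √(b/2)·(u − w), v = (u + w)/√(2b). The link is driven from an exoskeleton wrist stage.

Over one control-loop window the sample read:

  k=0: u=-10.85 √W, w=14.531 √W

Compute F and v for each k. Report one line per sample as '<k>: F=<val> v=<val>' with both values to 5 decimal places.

k=0: u−w=-25.38100, u+w=3.68100; √(b/2)=1.25499, √(2b)=2.50998; F=1.25499×(-25.381)=-31.85290, v=3.68100/2.50998=1.46655

0: F=-31.85290 v=1.46655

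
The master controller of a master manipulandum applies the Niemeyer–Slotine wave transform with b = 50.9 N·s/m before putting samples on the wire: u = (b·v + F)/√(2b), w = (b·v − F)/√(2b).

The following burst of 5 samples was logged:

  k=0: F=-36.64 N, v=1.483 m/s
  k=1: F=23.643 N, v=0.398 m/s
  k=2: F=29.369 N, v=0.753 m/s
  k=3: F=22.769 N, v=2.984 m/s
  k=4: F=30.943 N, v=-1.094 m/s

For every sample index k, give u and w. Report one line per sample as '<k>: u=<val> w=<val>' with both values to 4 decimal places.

0: u=3.8500 w=11.1129
1: u=4.3511 w=-0.3355
2: u=6.7096 w=0.8879
3: u=17.3104 w=12.7970
4: u=-2.4522 w=-8.5858

k=0: b·v=50.9×1.483=75.4847; √(2b)=10.0896; u=(75.4847+(-36.64))/10.0896=3.8500, w=(75.4847−(-36.64))/10.0896=11.1129
k=1: b·v=50.9×0.398=20.2582; √(2b)=10.0896; u=(20.2582+23.643)/10.0896=4.3511, w=(20.2582−23.643)/10.0896=-0.3355
k=2: b·v=50.9×0.753=38.3277; √(2b)=10.0896; u=(38.3277+29.369)/10.0896=6.7096, w=(38.3277−29.369)/10.0896=0.8879
k=3: b·v=50.9×2.984=151.8856; √(2b)=10.0896; u=(151.8856+22.769)/10.0896=17.3104, w=(151.8856−22.769)/10.0896=12.7970
k=4: b·v=50.9×(-1.094)=-55.6846; √(2b)=10.0896; u=(-55.6846+30.943)/10.0896=-2.4522, w=(-55.6846−30.943)/10.0896=-8.5858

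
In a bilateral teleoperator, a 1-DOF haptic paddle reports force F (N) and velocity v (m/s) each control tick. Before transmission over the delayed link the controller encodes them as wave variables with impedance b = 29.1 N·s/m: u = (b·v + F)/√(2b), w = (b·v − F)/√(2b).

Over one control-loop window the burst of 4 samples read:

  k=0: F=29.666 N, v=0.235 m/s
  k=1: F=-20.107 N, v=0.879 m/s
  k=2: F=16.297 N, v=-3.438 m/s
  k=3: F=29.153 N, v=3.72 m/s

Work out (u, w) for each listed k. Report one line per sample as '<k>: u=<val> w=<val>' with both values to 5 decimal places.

k=0: b·v=29.1×0.235=6.83850; √(2b)=7.62889; u=(6.83850+29.666)/7.62889=4.78503, w=(6.83850−29.666)/7.62889=-2.99224
k=1: b·v=29.1×0.879=25.57890; √(2b)=7.62889; u=(25.57890+(-20.107))/7.62889=0.71726, w=(25.57890−(-20.107))/7.62889=5.98854
k=2: b·v=29.1×(-3.438)=-100.04580; √(2b)=7.62889; u=(-100.04580+16.297)/7.62889=-10.97785, w=(-100.04580−16.297)/7.62889=-15.25029
k=3: b·v=29.1×3.72=108.25200; √(2b)=7.62889; u=(108.25200+29.153)/7.62889=18.01113, w=(108.25200−29.153)/7.62889=10.36835

0: u=4.78503 w=-2.99224
1: u=0.71726 w=5.98854
2: u=-10.97785 w=-15.25029
3: u=18.01113 w=10.36835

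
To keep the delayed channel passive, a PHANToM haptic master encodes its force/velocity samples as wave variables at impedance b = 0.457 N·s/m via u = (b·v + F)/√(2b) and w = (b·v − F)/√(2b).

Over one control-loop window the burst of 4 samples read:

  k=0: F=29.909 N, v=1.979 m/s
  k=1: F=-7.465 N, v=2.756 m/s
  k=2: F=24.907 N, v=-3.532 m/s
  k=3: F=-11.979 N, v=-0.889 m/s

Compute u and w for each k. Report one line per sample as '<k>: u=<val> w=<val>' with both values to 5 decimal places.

k=0: b·v=0.457×1.979=0.90440; √(2b)=0.95603; u=(0.90440+29.909)/0.95603=32.23046, w=(0.90440−29.909)/0.95603=-30.33847
k=1: b·v=0.457×2.756=1.25949; √(2b)=0.95603; u=(1.25949+(-7.465))/0.95603=-6.49089, w=(1.25949−(-7.465))/0.95603=9.12572
k=2: b·v=0.457×(-3.532)=-1.61412; √(2b)=0.95603; u=(-1.61412+24.907)/0.95603=24.36408, w=(-1.61412−24.907)/0.95603=-27.74079
k=3: b·v=0.457×(-0.889)=-0.40627; √(2b)=0.95603; u=(-0.40627+(-11.979))/0.95603=-12.95485, w=(-0.40627−(-11.979))/0.95603=12.10494

0: u=32.23046 w=-30.33847
1: u=-6.49089 w=9.12572
2: u=24.36408 w=-27.74079
3: u=-12.95485 w=12.10494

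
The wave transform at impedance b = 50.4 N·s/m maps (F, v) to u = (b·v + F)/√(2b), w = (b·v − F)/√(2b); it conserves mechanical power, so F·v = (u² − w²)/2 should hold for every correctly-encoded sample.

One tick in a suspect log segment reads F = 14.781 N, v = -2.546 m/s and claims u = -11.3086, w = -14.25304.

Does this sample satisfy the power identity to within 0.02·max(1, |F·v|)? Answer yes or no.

F·v = 14.781×(-2.546) = -37.6324 W.
(u² − w²)/2 = (127.8844 − 203.1491)/2 = -37.6324 W.
|Δ| = 0.0001;  2% of max(1, |F·v|) = 0.7526.

yes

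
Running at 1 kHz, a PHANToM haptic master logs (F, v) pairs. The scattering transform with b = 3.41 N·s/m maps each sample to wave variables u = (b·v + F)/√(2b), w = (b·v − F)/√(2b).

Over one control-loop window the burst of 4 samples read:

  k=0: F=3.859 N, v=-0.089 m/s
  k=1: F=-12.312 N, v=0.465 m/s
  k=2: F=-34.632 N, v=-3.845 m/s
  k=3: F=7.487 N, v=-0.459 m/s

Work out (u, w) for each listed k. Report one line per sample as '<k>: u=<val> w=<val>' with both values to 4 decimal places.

k=0: b·v=3.41×(-0.089)=-0.3035; √(2b)=2.6115; u=(-0.3035+3.859)/2.6115=1.3615, w=(-0.3035−3.859)/2.6115=-1.5939
k=1: b·v=3.41×0.465=1.5857; √(2b)=2.6115; u=(1.5857+(-12.312))/2.6115=-4.1073, w=(1.5857−(-12.312))/2.6115=5.3217
k=2: b·v=3.41×(-3.845)=-13.1115; √(2b)=2.6115; u=(-13.1115+(-34.632))/2.6115=-18.2819, w=(-13.1115−(-34.632))/2.6115=8.2406
k=3: b·v=3.41×(-0.459)=-1.5652; √(2b)=2.6115; u=(-1.5652+7.487)/2.6115=2.2676, w=(-1.5652−7.487)/2.6115=-3.4663

0: u=1.3615 w=-1.5939
1: u=-4.1073 w=5.3217
2: u=-18.2819 w=8.2406
3: u=2.2676 w=-3.4663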